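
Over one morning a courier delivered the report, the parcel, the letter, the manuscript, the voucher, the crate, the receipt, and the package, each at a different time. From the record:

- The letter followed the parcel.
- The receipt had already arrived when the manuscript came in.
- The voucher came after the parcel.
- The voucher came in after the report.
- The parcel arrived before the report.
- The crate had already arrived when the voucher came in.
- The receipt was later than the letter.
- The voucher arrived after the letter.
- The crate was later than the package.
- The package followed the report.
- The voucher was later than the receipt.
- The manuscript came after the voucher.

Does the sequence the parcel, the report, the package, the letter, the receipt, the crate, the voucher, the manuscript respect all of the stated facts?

yes

Check each stated constraint against the proposed order — e.g. the report is ahead of the voucher; the parcel is ahead of the voucher. Every pair is in the required order; nothing is violated.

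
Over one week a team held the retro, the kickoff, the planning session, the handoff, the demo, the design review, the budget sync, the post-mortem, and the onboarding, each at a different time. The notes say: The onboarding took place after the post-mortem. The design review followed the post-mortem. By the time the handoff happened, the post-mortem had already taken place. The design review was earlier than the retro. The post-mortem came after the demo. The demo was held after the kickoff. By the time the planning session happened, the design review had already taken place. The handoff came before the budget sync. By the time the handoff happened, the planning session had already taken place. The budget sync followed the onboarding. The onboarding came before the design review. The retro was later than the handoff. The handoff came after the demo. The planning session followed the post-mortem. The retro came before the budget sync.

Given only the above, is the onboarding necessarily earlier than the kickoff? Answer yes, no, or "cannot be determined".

no

Tracing the constraints gives the kickoff → the demo → the post-mortem → the onboarding, so the kickoff must come before the onboarding.
That means the onboarding cannot be before the kickoff.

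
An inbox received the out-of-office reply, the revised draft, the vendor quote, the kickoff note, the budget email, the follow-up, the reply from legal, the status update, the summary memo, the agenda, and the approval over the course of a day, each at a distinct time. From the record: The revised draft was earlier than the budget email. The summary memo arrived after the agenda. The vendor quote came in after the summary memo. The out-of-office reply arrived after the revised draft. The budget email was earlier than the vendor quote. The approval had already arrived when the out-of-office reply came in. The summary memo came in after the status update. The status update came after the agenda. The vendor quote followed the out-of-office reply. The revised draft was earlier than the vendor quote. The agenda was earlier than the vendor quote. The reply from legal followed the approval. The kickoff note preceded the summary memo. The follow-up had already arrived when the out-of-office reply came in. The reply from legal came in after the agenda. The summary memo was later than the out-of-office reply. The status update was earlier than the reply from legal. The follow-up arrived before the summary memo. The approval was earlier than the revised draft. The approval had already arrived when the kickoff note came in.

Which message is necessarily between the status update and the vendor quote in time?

the summary memo

Tracing the constraints gives the status update → the summary memo → the vendor quote, so the summary memo sits after the status update and before the vendor quote.
No other message is forced both after the status update and before the vendor quote.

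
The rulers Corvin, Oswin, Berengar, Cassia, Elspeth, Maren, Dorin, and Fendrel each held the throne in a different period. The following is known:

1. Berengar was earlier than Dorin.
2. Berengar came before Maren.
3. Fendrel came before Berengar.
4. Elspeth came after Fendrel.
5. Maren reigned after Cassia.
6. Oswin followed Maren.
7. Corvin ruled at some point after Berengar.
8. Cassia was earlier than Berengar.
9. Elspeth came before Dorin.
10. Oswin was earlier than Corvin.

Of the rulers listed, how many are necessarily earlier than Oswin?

4

Directly stated before Oswin: Maren.
Berengar reaches Oswin via Berengar → Maren → Oswin.
Cassia reaches Oswin via Cassia → Maren → Oswin.
Fendrel reaches Oswin via Fendrel → Berengar → Maren → Oswin.
No chain forces Dorin (or any of the others) ahead of Oswin.
That's Berengar, Cassia, Fendrel, and Maren — 4 in all.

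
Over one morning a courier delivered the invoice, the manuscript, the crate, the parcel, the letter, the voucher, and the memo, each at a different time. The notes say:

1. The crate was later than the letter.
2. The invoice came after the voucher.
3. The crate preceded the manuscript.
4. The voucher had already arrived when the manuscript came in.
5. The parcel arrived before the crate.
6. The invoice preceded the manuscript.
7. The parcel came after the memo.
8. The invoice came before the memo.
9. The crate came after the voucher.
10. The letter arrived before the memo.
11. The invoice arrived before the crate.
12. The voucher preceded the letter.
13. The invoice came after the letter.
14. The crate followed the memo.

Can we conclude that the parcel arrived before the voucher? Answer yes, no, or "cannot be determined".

no

Tracing the constraints gives the voucher → the letter → the memo → the parcel, so the voucher must come before the parcel.
That means the parcel cannot be before the voucher.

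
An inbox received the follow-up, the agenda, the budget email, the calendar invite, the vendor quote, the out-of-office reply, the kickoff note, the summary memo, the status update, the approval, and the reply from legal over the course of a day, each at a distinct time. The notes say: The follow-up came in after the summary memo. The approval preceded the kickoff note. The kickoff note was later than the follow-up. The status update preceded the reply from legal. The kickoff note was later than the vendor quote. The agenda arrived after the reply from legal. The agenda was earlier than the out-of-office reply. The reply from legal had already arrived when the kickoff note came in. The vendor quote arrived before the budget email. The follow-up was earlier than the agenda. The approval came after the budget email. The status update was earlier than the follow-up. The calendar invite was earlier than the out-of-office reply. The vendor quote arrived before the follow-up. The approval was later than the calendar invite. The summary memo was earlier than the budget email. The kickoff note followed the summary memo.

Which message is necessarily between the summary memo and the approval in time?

Tracing the constraints gives the summary memo → the budget email → the approval, so the budget email sits after the summary memo and before the approval.
No other message is forced both after the summary memo and before the approval.

the budget email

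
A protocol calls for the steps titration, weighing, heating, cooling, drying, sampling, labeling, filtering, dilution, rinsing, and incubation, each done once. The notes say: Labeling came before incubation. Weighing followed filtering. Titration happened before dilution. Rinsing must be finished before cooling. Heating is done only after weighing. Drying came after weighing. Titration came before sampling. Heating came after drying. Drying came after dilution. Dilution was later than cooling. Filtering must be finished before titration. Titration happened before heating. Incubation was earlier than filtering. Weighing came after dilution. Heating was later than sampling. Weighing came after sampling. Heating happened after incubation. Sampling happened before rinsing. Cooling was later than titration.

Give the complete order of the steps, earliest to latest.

The constraints fix every adjacent pair, so only one ordering works:
labeling → incubation → filtering → titration → sampling → rinsing → cooling → dilution → weighing → drying → heating.

labeling, incubation, filtering, titration, sampling, rinsing, cooling, dilution, weighing, drying, heating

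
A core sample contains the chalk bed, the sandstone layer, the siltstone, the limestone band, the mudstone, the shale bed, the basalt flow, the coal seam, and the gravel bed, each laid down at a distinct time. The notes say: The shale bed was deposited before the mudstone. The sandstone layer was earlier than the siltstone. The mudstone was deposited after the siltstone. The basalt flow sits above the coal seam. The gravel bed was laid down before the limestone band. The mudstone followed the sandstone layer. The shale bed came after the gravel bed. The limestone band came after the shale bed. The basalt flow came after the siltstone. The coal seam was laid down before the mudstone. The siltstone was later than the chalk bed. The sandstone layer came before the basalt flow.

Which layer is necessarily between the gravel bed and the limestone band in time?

the shale bed

Tracing the constraints gives the gravel bed → the shale bed → the limestone band, so the shale bed sits after the gravel bed and before the limestone band.
No other layer is forced both after the gravel bed and before the limestone band.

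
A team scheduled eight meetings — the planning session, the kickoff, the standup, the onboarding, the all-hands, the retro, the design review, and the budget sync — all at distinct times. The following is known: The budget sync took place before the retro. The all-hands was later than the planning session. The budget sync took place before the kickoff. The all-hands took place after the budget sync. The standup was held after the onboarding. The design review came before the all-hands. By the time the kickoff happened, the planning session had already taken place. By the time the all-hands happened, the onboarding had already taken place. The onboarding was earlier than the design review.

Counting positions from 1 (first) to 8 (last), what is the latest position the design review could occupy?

The design review must come before the all-hands — 1 meeting forced after it.
Everything else can be placed before the design review in some valid order, so the design review can sit as late as position 8 − 1 = 7.

7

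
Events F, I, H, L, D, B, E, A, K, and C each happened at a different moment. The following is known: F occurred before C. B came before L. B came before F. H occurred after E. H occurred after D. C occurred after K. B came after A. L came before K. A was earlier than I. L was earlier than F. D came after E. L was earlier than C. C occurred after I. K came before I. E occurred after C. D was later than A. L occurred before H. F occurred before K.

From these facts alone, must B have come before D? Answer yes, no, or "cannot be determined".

Chain the constraints: B → L → C → E → D. Each link is directly stated, so B comes before D.

yes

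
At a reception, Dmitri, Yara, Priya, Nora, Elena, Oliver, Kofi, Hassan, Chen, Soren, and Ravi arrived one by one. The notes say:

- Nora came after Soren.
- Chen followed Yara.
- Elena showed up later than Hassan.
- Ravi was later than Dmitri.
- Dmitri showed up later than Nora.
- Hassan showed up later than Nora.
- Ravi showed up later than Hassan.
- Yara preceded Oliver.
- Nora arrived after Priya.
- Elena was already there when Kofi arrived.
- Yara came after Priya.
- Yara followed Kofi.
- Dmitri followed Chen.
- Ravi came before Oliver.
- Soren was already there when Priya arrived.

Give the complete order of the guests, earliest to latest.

The constraints fix every adjacent pair, so only one ordering works:
Soren → Priya → Nora → Hassan → Elena → Kofi → Yara → Chen → Dmitri → Ravi → Oliver.

Soren, Priya, Nora, Hassan, Elena, Kofi, Yara, Chen, Dmitri, Ravi, Oliver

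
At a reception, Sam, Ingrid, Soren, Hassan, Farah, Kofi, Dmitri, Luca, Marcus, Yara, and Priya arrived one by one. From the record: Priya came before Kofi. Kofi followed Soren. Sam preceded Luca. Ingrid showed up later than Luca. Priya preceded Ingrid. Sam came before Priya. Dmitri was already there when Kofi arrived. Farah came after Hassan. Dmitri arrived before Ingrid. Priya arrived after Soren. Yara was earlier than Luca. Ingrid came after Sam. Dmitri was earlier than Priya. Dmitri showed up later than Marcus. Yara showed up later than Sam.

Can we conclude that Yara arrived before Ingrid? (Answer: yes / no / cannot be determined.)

yes

Chain the constraints: Yara → Luca → Ingrid. Each link is directly stated, so Yara comes before Ingrid.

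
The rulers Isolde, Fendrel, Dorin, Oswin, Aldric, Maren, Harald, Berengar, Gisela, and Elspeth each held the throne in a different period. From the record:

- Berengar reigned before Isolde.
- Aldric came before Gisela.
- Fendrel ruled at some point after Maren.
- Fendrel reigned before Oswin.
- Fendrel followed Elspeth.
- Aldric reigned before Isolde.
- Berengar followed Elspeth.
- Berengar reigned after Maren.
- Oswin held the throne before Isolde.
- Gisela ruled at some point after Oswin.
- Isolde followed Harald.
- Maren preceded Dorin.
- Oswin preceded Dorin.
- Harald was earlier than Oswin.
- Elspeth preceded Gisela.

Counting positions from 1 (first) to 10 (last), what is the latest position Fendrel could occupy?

6

Fendrel must come before Dorin, Gisela, Isolde, and Oswin — 4 rulers forced after them.
Everything else can be placed before Fendrel in some valid order, so Fendrel can sit as late as position 10 − 4 = 6.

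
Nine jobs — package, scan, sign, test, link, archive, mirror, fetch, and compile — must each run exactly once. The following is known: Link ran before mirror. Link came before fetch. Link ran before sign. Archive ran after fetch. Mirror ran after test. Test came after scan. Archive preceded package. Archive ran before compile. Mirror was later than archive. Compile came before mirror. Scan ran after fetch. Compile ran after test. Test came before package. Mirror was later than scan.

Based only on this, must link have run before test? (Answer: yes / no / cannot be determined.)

yes

Chain the constraints: link → fetch → scan → test. Each link is directly stated, so link comes before test.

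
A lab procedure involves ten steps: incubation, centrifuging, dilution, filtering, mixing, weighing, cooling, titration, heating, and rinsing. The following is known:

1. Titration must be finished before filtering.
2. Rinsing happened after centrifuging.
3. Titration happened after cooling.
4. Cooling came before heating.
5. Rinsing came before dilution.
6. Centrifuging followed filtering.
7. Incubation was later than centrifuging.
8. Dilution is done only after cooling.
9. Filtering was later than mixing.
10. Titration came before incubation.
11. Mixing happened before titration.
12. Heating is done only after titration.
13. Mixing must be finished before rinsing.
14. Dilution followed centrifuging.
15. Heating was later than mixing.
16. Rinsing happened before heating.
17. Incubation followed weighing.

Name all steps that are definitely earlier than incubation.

centrifuging, cooling, filtering, mixing, titration, weighing

Directly stated before incubation: centrifuging, titration, and weighing.
Cooling reaches incubation via cooling → titration → incubation.
Filtering reaches incubation via filtering → centrifuging → incubation.
Mixing reaches incubation via mixing → titration → incubation.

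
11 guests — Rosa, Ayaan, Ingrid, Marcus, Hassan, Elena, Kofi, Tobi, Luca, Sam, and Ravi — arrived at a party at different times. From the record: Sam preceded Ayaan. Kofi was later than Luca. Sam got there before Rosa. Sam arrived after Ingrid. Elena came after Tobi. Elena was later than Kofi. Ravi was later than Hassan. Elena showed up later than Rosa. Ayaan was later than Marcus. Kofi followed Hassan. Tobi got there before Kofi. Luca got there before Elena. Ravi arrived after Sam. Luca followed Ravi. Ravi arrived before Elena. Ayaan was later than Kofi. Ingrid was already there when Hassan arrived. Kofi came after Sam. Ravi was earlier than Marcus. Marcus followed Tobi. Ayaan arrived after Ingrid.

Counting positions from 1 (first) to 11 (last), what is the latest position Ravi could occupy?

6

Ravi must come before Ayaan, Elena, Kofi, Luca, and Marcus — 5 guests forced after them.
Everything else can be placed before Ravi in some valid order, so Ravi can sit as late as position 11 − 5 = 6.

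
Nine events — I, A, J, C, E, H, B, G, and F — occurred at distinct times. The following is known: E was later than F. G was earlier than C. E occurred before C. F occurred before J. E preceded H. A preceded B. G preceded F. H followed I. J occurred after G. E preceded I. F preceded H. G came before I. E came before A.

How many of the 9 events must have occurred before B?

Directly stated before B: A.
E reaches B via E → A → B.
F reaches B via F → E → A → B.
G reaches B via G → F → E → A → B.
No chain forces J (or any of the others) ahead of B.
That's A, E, F, and G — 4 in all.

4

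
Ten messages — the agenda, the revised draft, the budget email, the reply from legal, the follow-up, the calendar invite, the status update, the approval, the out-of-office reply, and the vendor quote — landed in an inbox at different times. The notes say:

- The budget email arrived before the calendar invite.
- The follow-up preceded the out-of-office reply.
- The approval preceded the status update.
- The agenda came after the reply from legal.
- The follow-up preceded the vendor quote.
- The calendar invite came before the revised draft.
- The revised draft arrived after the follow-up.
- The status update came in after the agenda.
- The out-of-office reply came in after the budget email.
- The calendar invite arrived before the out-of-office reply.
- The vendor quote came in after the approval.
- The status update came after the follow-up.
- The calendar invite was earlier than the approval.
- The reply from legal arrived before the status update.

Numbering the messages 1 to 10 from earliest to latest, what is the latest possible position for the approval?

8

The approval must come before the status update and the vendor quote — 2 messages forced after it.
Everything else can be placed before the approval in some valid order, so the approval can sit as late as position 10 − 2 = 8.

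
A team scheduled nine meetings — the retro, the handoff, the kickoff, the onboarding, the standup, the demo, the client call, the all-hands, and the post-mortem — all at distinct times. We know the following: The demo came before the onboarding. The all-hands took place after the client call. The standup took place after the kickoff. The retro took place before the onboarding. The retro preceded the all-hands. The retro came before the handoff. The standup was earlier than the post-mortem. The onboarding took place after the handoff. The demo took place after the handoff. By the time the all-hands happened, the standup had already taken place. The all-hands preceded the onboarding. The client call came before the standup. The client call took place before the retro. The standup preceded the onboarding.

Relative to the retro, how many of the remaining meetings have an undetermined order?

3

Forced before the retro: the client call; forced after the retro: the all-hands, the demo, the handoff, and the onboarding.
That leaves the kickoff, the post-mortem, and the standup with no forced order relative to the retro — 3.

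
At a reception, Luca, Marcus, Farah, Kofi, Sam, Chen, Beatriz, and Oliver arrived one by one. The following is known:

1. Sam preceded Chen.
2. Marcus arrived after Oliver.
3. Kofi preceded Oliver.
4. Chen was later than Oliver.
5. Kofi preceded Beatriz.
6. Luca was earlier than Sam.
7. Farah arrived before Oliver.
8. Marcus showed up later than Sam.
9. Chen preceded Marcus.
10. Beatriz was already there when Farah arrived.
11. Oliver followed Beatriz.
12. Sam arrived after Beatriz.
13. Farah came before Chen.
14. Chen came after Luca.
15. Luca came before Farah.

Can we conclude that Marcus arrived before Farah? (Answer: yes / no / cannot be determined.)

Tracing the constraints gives Farah → Chen → Marcus, so Farah must come before Marcus.
That means Marcus cannot be before Farah.

no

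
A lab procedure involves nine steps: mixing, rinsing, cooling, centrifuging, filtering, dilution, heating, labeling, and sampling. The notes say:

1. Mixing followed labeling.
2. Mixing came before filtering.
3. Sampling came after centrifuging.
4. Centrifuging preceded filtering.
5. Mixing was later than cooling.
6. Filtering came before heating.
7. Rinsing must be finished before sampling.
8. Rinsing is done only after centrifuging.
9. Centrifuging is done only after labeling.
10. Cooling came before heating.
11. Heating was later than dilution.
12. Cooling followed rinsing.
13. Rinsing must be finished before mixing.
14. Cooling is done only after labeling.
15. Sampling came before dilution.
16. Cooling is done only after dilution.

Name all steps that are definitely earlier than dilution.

centrifuging, labeling, rinsing, sampling

Directly stated before dilution: sampling.
Centrifuging reaches dilution via centrifuging → sampling → dilution.
Labeling reaches dilution via labeling → centrifuging → sampling → dilution.
Rinsing reaches dilution via rinsing → sampling → dilution.
No chain forces mixing (or any of the others) ahead of dilution.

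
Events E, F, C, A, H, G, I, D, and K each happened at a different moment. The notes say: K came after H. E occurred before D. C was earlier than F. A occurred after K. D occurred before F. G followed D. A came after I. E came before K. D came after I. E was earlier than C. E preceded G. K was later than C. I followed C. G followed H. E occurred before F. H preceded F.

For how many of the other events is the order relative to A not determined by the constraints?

3

Forced before A: C, E, H, I, and K.
That leaves D, F, and G with no forced order relative to A — 3.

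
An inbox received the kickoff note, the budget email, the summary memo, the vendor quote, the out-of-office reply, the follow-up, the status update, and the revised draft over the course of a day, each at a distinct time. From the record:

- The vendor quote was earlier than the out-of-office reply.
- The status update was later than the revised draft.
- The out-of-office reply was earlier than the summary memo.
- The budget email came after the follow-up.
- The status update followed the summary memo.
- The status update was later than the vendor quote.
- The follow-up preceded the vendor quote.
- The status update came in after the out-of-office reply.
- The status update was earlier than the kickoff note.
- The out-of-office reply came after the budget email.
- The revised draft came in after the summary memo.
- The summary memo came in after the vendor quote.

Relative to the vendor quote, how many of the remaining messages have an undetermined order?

1

Forced before the vendor quote: the follow-up; forced after the vendor quote: the kickoff note, the out-of-office reply, the revised draft, the status update, and the summary memo.
That leaves the budget email with no forced order relative to the vendor quote — 1.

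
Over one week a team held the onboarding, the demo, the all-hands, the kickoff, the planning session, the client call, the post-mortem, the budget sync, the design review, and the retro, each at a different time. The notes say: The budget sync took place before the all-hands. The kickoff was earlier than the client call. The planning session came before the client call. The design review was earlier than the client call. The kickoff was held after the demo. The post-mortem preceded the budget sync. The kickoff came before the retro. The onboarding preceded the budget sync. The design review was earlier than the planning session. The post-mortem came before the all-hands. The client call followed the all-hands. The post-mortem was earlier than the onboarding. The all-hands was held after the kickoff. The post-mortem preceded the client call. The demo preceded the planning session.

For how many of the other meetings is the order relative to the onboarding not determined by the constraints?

Forced before the onboarding: the post-mortem; forced after the onboarding: the all-hands, the budget sync, and the client call.
That leaves the demo, the design review, the kickoff, the planning session, and the retro with no forced order relative to the onboarding — 5.

5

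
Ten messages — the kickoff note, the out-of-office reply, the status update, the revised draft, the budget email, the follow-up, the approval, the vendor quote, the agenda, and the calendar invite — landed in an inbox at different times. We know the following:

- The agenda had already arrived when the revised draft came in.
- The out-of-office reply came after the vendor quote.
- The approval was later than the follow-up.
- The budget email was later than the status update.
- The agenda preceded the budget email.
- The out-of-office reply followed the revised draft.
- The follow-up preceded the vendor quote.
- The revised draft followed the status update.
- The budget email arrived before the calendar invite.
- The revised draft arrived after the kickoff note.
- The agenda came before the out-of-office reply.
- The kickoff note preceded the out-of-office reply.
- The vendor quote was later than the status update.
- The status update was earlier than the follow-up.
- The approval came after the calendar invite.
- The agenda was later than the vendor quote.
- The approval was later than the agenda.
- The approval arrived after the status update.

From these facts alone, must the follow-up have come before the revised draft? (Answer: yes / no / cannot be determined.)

yes

Chain the constraints: the follow-up → the vendor quote → the agenda → the revised draft. Each link is directly stated, so the follow-up comes before the revised draft.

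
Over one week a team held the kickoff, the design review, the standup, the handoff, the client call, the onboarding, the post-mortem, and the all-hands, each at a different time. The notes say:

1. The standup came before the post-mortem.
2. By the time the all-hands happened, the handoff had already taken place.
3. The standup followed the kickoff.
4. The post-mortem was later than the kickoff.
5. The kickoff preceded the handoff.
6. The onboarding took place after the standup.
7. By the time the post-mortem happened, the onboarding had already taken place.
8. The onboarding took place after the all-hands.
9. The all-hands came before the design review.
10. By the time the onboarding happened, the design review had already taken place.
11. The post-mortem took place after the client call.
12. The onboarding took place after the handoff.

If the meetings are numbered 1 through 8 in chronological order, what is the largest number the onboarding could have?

7

The onboarding must come before the post-mortem — 1 meeting forced after it.
Everything else can be placed before the onboarding in some valid order, so the onboarding can sit as late as position 8 − 1 = 7.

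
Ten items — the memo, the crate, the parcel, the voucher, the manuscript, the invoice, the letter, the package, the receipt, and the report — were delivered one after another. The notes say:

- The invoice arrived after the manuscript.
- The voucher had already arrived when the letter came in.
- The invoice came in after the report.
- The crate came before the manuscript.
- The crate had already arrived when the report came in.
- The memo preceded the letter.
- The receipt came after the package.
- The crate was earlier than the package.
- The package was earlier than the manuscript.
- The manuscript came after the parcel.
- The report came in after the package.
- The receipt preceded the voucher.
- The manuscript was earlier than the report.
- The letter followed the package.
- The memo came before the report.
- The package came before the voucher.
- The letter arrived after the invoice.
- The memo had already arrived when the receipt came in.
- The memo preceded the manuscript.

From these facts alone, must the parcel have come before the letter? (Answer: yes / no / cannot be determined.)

yes

Chain the constraints: the parcel → the manuscript → the invoice → the letter. Each link is directly stated, so the parcel comes before the letter.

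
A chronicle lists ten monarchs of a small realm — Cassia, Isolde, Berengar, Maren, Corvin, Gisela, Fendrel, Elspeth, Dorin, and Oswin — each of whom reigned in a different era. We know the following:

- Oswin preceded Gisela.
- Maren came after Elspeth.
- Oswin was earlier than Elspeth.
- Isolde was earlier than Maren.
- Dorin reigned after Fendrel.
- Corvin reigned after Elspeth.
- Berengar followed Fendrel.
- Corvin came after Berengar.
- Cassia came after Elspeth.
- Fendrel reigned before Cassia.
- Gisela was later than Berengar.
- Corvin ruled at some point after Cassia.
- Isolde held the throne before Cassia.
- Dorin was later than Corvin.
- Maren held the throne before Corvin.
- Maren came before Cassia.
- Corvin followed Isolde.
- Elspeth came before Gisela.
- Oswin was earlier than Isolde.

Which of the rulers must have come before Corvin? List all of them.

Berengar, Cassia, Elspeth, Fendrel, Isolde, Maren, Oswin

Directly stated before Corvin: Berengar, Cassia, Elspeth, Isolde, and Maren.
Fendrel reaches Corvin via Fendrel → Cassia → Corvin.
Oswin reaches Corvin via Oswin → Isolde → Corvin.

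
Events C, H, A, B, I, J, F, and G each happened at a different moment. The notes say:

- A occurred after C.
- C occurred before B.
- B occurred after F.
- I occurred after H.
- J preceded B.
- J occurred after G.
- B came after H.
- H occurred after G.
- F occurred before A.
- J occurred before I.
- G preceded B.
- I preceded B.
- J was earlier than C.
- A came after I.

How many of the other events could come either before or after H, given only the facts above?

3

Forced before H: G; forced after H: A, B, and I.
That leaves C, F, and J with no forced order relative to H — 3.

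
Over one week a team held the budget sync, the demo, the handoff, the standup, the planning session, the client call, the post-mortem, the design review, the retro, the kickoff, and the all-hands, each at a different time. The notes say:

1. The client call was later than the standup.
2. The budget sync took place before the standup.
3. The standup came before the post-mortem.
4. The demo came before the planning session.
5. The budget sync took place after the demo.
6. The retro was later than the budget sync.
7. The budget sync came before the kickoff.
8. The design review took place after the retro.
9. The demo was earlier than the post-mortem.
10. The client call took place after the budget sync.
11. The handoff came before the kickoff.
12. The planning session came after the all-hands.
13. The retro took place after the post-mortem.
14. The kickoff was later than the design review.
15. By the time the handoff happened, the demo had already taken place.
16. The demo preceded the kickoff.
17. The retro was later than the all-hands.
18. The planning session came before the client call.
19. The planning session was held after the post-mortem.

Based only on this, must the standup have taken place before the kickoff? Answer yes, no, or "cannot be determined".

yes

Chain the constraints: the standup → the post-mortem → the retro → the design review → the kickoff. Each link is directly stated, so the standup comes before the kickoff.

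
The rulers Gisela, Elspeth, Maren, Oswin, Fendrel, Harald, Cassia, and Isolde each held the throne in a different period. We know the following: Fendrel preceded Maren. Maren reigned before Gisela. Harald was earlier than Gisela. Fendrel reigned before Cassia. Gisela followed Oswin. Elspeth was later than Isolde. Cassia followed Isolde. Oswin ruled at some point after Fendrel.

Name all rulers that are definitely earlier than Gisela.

Directly stated before Gisela: Harald, Maren, and Oswin.
Fendrel reaches Gisela via Fendrel → Maren → Gisela.
No chain forces Isolde (or any of the others) ahead of Gisela.

Fendrel, Harald, Maren, Oswin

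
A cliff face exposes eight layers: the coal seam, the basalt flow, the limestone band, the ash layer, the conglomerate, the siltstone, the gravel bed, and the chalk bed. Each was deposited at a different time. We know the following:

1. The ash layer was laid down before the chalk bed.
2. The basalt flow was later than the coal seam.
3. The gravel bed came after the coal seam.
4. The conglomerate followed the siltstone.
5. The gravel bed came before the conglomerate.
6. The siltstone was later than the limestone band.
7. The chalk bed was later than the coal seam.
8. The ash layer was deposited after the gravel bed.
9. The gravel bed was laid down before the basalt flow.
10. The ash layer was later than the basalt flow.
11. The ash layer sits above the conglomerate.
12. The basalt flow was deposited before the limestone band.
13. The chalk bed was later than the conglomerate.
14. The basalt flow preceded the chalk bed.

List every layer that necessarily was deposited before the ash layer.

Directly stated before the ash layer: the basalt flow, the conglomerate, and the gravel bed.
The coal seam reaches the ash layer via the coal seam → the gravel bed → the ash layer.
The limestone band reaches the ash layer via the limestone band → the siltstone → the conglomerate → the ash layer.
The siltstone reaches the ash layer via the siltstone → the conglomerate → the ash layer.
No chain forces the chalk bed ahead of the ash layer.

the basalt flow, the coal seam, the conglomerate, the gravel bed, the limestone band, the siltstone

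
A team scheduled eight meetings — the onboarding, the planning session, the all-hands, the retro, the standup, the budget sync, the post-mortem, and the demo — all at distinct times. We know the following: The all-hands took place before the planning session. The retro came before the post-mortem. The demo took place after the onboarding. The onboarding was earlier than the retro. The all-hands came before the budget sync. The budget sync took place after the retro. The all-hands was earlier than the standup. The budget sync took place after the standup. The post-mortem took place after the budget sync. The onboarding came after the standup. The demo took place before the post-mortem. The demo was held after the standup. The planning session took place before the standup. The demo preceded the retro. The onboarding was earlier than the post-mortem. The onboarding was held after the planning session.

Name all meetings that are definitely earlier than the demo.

Directly stated before the demo: the onboarding and the standup.
The all-hands reaches the demo via the all-hands → the standup → the demo.
The planning session reaches the demo via the planning session → the standup → the demo.

the all-hands, the onboarding, the planning session, the standup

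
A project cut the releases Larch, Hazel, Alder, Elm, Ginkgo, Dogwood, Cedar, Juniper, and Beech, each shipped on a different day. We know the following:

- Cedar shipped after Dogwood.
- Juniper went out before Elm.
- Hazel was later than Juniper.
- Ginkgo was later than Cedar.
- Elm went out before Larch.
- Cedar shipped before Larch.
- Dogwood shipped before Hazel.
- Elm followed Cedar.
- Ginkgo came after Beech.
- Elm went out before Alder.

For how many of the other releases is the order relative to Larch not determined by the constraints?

4

Forced before Larch: Cedar, Dogwood, Elm, and Juniper.
That leaves Alder, Beech, Ginkgo, and Hazel with no forced order relative to Larch — 4.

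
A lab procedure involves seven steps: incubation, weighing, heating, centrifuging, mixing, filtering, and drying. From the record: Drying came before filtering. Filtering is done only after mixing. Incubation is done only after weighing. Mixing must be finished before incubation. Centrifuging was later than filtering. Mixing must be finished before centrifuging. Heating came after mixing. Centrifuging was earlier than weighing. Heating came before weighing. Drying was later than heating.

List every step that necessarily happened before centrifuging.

Directly stated before centrifuging: filtering and mixing.
Drying reaches centrifuging via drying → filtering → centrifuging.
Heating reaches centrifuging via heating → drying → filtering → centrifuging.

drying, filtering, heating, mixing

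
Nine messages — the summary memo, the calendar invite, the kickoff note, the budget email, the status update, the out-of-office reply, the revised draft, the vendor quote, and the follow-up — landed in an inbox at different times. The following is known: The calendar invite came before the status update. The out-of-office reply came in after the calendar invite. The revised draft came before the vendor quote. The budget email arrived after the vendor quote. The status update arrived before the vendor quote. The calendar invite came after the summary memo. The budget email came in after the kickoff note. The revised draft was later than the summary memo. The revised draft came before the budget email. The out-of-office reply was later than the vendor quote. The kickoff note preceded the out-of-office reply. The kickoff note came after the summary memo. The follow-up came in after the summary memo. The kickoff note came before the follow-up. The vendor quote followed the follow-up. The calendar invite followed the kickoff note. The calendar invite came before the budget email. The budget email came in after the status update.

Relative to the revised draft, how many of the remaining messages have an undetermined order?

4

Forced before the revised draft: the summary memo; forced after the revised draft: the budget email, the out-of-office reply, and the vendor quote.
That leaves the calendar invite, the follow-up, the kickoff note, and the status update with no forced order relative to the revised draft — 4.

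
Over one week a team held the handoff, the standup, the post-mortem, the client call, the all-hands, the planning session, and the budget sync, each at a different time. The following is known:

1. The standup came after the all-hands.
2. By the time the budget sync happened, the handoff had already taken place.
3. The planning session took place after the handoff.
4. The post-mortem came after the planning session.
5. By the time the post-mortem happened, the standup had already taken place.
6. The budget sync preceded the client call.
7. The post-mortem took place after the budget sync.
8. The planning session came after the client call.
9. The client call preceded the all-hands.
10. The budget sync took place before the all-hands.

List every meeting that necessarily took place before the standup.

the all-hands, the budget sync, the client call, the handoff

Directly stated before the standup: the all-hands.
The budget sync reaches the standup via the budget sync → the all-hands → the standup.
The client call reaches the standup via the client call → the all-hands → the standup.
The handoff reaches the standup via the handoff → the budget sync → the all-hands → the standup.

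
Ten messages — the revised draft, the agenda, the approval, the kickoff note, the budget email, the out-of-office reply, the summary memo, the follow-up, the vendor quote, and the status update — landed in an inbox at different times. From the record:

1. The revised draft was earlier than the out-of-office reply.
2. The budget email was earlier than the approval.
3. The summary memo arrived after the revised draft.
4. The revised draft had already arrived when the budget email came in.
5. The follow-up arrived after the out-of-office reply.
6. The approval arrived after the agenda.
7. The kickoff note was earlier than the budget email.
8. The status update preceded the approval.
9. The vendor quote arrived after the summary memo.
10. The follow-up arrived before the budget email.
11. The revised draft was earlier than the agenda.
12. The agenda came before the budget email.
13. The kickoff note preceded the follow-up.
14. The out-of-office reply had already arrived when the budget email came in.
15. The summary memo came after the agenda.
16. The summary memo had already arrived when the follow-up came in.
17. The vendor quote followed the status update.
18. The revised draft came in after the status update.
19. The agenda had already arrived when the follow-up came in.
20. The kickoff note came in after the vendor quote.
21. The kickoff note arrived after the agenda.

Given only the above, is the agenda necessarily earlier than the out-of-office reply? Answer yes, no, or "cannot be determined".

No chain of stated constraints runs from the agenda to the out-of-office reply, and none runs from the out-of-office reply to the agenda either.
So the relative order of the agenda and the out-of-office reply is not fixed by the given facts.

cannot be determined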